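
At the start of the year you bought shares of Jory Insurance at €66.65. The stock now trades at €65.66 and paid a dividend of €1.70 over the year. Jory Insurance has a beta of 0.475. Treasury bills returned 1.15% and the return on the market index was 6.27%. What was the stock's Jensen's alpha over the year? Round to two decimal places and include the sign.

Realised HPR = (P1 + D1 − P0) / P0 = (65.66 + 1.70 − 66.65) / 66.65 = 0.71 / 66.65 = 1.0653%
MRP = 6.27% − 1.15% = 5.12%
CAPM required = R_f + β·MRP = 1.15% + 0.475 × 5.12% = 3.58200%
α = realised − required = 1.0653% − 3.58200% = -2.52%

-2.52%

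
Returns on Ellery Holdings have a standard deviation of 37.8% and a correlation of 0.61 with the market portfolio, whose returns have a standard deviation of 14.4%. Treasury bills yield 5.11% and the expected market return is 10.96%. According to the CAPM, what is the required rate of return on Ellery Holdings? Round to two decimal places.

14.48%

β = ρ × σ_i / σ_m = 0.61 × 37.8% / 14.4% = 1.6013
MRP = 10.96% − 5.11% = 5.85%
E(R) = 5.11% + 1.6013 × 5.85% = 14.48%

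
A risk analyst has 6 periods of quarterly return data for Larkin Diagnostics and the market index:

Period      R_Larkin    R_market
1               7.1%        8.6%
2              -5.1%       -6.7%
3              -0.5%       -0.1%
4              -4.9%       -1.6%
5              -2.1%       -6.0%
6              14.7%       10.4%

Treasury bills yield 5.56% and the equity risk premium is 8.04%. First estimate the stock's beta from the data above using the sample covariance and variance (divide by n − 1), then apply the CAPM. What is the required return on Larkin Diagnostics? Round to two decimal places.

13.58%

Mean R_i = (7.1 − 5.1 − 0.5 − 4.9 − 2.1 + 14.7) / 6 = 1.5333%
Mean R_m = (8.6 − 6.7 − 0.1 − 1.6 − 6.0 + 10.4) / 6 = 0.7667%
Σ(R_i − R̄_i)(R_m − R̄_m) = 261.5467  ⇒  Cov = 261.5467 / 5 = 52.3093
Σ(R_m − R̄_m)² = 262.0533  ⇒  Var(R_m) = 262.0533 / 5 = 52.4107
β = Cov / Var(R_m) = 52.3093 / 52.4107 = 0.9981
E(R) = R_f + β × MRP = 5.56% + 0.9981 × 8.04% = 13.58%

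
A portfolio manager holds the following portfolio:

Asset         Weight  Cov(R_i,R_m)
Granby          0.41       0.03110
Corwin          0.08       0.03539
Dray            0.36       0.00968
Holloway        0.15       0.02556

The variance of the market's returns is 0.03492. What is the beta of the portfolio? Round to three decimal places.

0.656

β_Granby = 0.03110 / 0.03492 = 0.8906
β_Corwin = 0.03539 / 0.03492 = 1.0135
β_Dray = 0.00968 / 0.03492 = 0.2772
β_Holloway = 0.02556 / 0.03492 = 0.7320
β_P = Σ w_i β_i = 0.41×0.8906 + 0.08×1.0135 + 0.36×0.2772 + 0.15×0.7320 = 0.6558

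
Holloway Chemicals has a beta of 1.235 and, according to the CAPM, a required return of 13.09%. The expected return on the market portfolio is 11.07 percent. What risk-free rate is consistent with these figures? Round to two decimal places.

E(R) = R_f + β(E(R_m) − R_f) = R_f(1 − β) + β·E(R_m)
13.09% = R_f × (1 − 1.235) + 1.235 × 11.07%
13.09% = R_f × -0.235 + 13.67145%
R_f = (13.09% − 13.67145%) / -0.235 = 2.47%

2.47%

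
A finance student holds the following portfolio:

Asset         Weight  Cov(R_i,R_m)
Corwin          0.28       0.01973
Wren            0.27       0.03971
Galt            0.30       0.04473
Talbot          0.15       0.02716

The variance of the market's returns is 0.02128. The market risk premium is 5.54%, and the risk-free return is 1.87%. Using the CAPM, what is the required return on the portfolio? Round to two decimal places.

10.65%

β_Corwin = 0.01973 / 0.02128 = 0.9272
β_Wren = 0.03971 / 0.02128 = 1.8661
β_Galt = 0.04473 / 0.02128 = 2.1020
β_Talbot = 0.02716 / 0.02128 = 1.2763
β_P = Σ w_i β_i = 0.28×0.9272 + 0.27×1.8661 + 0.30×2.1020 + 0.15×1.2763 = 1.5855
E(R_P) = R_f + β_P × MRP = 1.87% + 1.5855 × 5.54% = 10.65%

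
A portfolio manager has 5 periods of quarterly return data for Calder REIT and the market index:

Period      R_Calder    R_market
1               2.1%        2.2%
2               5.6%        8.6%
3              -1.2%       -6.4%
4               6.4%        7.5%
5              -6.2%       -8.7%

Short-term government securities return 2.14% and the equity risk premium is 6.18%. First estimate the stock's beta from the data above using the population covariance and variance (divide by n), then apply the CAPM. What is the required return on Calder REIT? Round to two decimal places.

Mean R_i = (2.1 + 5.6 − 1.2 + 6.4 − 6.2) / 5 = 1.3400%
Mean R_m = (2.2 + 8.6 − 6.4 + 7.5 − 8.7) / 5 = 0.6400%
Σ(R_i − R̄_i)(R_m − R̄_m) = 158.1120  ⇒  Cov = 158.1120 / 5 = 31.6224
Σ(R_m − R̄_m)² = 249.6520  ⇒  Var(R_m) = 249.6520 / 5 = 49.9304
β = Cov / Var(R_m) = 31.6224 / 49.9304 = 0.6333
E(R) = R_f + β × MRP = 2.14% + 0.6333 × 6.18% = 6.05%

6.05%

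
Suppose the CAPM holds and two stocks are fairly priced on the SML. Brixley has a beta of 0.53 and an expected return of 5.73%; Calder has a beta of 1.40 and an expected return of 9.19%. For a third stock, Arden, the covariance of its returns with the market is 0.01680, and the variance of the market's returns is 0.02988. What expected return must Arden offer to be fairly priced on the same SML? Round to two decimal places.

5.86%

MRP = (9.19% − 5.73%) / (1.40 − 0.53) = 3.9770%
R_f = 5.73% − 0.53 × 3.9770% = 3.6222%
β_Arden = Cov / Var(R_m) = 0.01680 / 0.02988 = 0.5622
E(R_Arden) = R_f + β × MRP = 3.6222% + 0.5622 × 3.9770% = 5.86%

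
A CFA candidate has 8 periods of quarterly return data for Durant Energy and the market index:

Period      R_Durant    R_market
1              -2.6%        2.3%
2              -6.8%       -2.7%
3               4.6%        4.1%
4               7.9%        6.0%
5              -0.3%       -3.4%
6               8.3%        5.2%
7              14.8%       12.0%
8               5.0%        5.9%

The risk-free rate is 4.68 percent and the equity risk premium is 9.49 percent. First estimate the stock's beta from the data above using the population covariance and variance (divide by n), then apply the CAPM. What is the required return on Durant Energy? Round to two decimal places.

Mean R_i = (-2.6 − 6.8 + 4.6 + 7.9 − 0.3 + 8.3 + 14.8 + 5.0) / 8 = 3.8625%
Mean R_m = (2.3 − 2.7 + 4.1 + 6.0 − 3.4 + 5.2 + 12.0 + 5.9) / 8 = 3.6750%
Σ(R_i − R̄_i)(R_m − R̄_m) = 216.3625  ⇒  Cov = 216.3625 / 8 = 27.0453
Σ(R_m − R̄_m)² = 174.7550  ⇒  Var(R_m) = 174.7550 / 8 = 21.8444
β = Cov / Var(R_m) = 27.0453 / 21.8444 = 1.2381
E(R) = R_f + β × MRP = 4.68% + 1.2381 × 9.49% = 16.43%

16.43%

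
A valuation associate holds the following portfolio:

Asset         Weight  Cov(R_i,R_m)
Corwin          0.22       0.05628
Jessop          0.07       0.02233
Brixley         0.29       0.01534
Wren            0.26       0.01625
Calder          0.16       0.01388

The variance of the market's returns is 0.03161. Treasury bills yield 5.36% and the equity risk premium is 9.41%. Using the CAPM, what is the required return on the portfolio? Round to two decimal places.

12.75%

β_Corwin = 0.05628 / 0.03161 = 1.7804
β_Jessop = 0.02233 / 0.03161 = 0.7064
β_Brixley = 0.01534 / 0.03161 = 0.4853
β_Wren = 0.01625 / 0.03161 = 0.5141
β_Calder = 0.01388 / 0.03161 = 0.4391
β_P = Σ w_i β_i = 0.22×1.7804 + 0.07×0.7064 + 0.29×0.4853 + 0.26×0.5141 + 0.16×0.4391 = 0.7858
E(R_P) = R_f + β_P × MRP = 5.36% + 0.7858 × 9.41% = 12.75%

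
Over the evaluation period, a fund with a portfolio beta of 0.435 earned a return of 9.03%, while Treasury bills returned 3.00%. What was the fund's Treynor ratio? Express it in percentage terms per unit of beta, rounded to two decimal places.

13.86%

Treynor = (R_P − R_f) / β_P = (9.03% − 3.00%) / 0.4350 = 6.03% / 0.4350 = 13.86%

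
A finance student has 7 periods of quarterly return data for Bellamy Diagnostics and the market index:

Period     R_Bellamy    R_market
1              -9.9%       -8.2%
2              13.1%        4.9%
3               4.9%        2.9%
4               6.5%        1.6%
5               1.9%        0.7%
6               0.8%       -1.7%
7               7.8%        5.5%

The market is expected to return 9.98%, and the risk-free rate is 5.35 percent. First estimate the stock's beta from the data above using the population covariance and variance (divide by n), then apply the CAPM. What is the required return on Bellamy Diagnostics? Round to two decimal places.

Mean R_i = (-9.9 + 13.1 + 4.9 + 6.5 + 1.9 + 0.8 + 7.8) / 7 = 3.5857%
Mean R_m = (-8.2 + 4.9 + 2.9 + 1.6 + 0.7 − 1.7 + 5.5) / 7 = 0.8143%
Σ(R_i − R̄_i)(R_m − R̄_m) = 192.4114  ⇒  Cov = 192.4114 / 7 = 27.4873
Σ(R_m − R̄_m)² = 131.2086  ⇒  Var(R_m) = 131.2086 / 7 = 18.7441
β = Cov / Var(R_m) = 27.4873 / 18.7441 = 1.4665
MRP = 9.98% − 5.35% = 4.63%
E(R) = R_f + β × MRP = 5.35% + 1.4665 × 4.63% = 12.14%

12.14%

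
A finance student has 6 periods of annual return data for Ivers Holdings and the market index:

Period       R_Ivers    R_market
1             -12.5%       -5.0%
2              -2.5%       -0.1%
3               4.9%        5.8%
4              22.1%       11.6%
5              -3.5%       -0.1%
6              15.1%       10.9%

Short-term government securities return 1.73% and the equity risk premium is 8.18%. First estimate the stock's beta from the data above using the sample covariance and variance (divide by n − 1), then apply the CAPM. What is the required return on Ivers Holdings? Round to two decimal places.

Mean R_i = (-12.5 − 2.5 + 4.9 + 22.1 − 3.5 + 15.1) / 6 = 3.9333%
Mean R_m = (-5.0 − 0.1 + 5.8 + 11.6 − 0.1 + 10.9) / 6 = 3.8500%
Σ(R_i − R̄_i)(R_m − R̄_m) = 421.6100  ⇒  Cov = 421.6100 / 5 = 84.3220
Σ(R_m − R̄_m)² = 223.0950  ⇒  Var(R_m) = 223.0950 / 5 = 44.6190
β = Cov / Var(R_m) = 84.3220 / 44.6190 = 1.8898
E(R) = R_f + β × MRP = 1.73% + 1.8898 × 8.18% = 17.19%

17.19%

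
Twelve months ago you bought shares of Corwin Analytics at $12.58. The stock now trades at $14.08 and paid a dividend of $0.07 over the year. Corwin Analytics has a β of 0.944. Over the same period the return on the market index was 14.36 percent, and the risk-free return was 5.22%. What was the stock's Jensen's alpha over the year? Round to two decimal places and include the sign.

-1.37%

Realised HPR = (P1 + D1 − P0) / P0 = (14.08 + 0.07 − 12.58) / 12.58 = 1.57 / 12.58 = 12.4801%
MRP = 14.36% − 5.22% = 9.14%
CAPM required = R_f + β·MRP = 5.22% + 0.944 × 9.14% = 13.84816%
α = realised − required = 12.4801% − 13.84816% = -1.37%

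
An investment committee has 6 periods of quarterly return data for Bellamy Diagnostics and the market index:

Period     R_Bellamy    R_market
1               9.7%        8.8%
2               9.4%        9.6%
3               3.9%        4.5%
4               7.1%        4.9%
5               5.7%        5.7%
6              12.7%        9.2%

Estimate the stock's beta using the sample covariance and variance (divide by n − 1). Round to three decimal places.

1.185

Mean R_i = (9.7 + 9.4 + 3.9 + 7.1 + 5.7 + 12.7) / 6 = 8.0833%
Mean R_m = (8.8 + 9.6 + 4.5 + 4.9 + 5.7 + 9.2) / 6 = 7.1167%
Σ(R_i − R̄_i)(R_m − R̄_m) = 32.1117  ⇒  Cov = 32.1117 / 5 = 6.4223
Σ(R_m − R̄_m)² = 27.1083  ⇒  Var(R_m) = 27.1083 / 5 = 5.4217
β = Cov / Var(R_m) = 6.4223 / 5.4217 = 1.1846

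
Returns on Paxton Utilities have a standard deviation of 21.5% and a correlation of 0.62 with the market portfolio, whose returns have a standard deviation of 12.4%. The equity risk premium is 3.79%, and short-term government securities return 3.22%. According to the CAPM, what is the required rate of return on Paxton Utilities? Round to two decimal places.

β = ρ × σ_i / σ_m = 0.62 × 21.5% / 12.4% = 1.0750
E(R) = 3.22% + 1.0750 × 3.79% = 7.29%

7.29%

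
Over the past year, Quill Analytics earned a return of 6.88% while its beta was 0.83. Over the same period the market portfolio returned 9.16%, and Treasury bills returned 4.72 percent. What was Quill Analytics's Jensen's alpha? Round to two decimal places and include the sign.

Market excess return = 9.16% − 4.72% = 4.44%
CAPM benchmark = R_f + β(R_m − R_f) = 4.72% + 0.83 × 4.44% = 8.4052%
α = actual − benchmark = 6.88% − 8.4052% = -1.53%

-1.53%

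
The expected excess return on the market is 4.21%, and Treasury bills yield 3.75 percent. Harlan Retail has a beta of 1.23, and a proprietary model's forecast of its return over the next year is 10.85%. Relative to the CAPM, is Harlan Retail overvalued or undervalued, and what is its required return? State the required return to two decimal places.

Undervalued; required return 8.93%

Required return = R_f + β·MRP = 3.75% + 1.23 × 4.21% = 8.93%
Forecast 10.85% > required 8.93% → the stock plots above the SML → undervalued.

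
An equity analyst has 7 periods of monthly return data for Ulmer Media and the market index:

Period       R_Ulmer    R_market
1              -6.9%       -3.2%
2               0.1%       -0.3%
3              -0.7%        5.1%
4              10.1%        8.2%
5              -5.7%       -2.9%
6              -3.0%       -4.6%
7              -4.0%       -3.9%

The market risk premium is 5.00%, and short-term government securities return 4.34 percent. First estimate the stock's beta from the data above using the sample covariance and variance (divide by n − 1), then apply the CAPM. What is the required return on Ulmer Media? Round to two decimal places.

9.24%

Mean R_i = (-6.9 + 0.1 − 0.7 + 10.1 − 5.7 − 3.0 − 4.0) / 7 = -1.4429%
Mean R_m = (-3.2 − 0.3 + 5.1 + 8.2 − 2.9 − 4.6 − 3.9) / 7 = -0.2286%
Σ(R_i − R̄_i)(R_m − R̄_m) = 144.9214  ⇒  Cov = 144.9214 / 6 = 24.1536
Σ(R_m − R̄_m)² = 147.9943  ⇒  Var(R_m) = 147.9943 / 6 = 24.6657
β = Cov / Var(R_m) = 24.1536 / 24.6657 = 0.9792
E(R) = R_f + β × MRP = 4.34% + 0.9792 × 5.00% = 9.24%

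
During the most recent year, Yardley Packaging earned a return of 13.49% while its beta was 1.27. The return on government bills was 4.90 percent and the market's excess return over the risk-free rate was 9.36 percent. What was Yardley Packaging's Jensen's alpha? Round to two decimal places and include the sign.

-3.30%

CAPM benchmark = R_f + β(R_m − R_f) = 4.90% + 1.27 × 9.36% = 16.7872%
α = actual − benchmark = 13.49% − 16.7872% = -3.30%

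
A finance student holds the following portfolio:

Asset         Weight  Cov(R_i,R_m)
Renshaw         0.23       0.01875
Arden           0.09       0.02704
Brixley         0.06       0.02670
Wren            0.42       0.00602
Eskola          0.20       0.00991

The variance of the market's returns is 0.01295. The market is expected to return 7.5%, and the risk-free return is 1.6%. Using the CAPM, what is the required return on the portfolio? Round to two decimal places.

7.46%

β_Renshaw = 0.01875 / 0.01295 = 1.4479
β_Arden = 0.02704 / 0.01295 = 2.0880
β_Brixley = 0.02670 / 0.01295 = 2.0618
β_Wren = 0.00602 / 0.01295 = 0.4649
β_Eskola = 0.00991 / 0.01295 = 0.7653
β_P = Σ w_i β_i = 0.23×1.4479 + 0.09×2.0880 + 0.06×2.0618 + 0.42×0.4649 + 0.20×0.7653 = 0.9930
MRP = 7.5% − 1.6% = 5.90%
E(R_P) = R_f + β_P × MRP = 1.6% + 0.9930 × 5.9% = 7.46%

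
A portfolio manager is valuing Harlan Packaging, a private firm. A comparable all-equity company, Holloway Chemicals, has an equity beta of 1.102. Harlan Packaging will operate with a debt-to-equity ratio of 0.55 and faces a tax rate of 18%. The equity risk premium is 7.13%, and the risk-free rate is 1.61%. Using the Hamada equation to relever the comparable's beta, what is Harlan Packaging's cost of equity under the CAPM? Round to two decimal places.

β_L = β_U × [1 + (1 − t)(D/E)] = 1.102 × [1 + (1 − 0.18) × 0.55]
    = 1.102 × [1 + 0.82 × 0.55] = 1.102 × 1.4510 = 1.5990
E(R) = R_f + β_L × MRP = 1.61% + 1.5990 × 7.13% = 13.01%

13.01%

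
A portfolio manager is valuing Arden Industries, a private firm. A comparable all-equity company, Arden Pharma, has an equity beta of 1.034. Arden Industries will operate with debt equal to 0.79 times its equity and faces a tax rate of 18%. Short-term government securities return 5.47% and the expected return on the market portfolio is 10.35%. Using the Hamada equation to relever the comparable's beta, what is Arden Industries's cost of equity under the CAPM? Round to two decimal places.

13.78%

β_L = β_U × [1 + (1 − t)(D/E)] = 1.034 × [1 + (1 − 0.18) × 0.79]
    = 1.034 × [1 + 0.82 × 0.79] = 1.034 × 1.6478 = 1.7038
MRP = 10.35% − 5.47% = 4.88%
E(R) = R_f + β_L × MRP = 5.47% + 1.7038 × 4.88% = 13.78%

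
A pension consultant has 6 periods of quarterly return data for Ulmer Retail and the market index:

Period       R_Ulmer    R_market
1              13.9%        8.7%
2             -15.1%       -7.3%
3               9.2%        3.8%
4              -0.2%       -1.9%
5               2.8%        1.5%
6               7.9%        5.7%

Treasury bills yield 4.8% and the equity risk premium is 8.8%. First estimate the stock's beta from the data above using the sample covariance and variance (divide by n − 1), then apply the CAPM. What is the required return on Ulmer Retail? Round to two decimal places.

20.06%

Mean R_i = (13.9 − 15.1 + 9.2 − 0.2 + 2.8 + 7.9) / 6 = 3.0833%
Mean R_m = (8.7 − 7.3 + 3.8 − 1.9 + 1.5 + 5.7) / 6 = 1.7500%
Σ(R_i − R̄_i)(R_m − R̄_m) = 283.3550  ⇒  Cov = 283.3550 / 5 = 56.6710
Σ(R_m − R̄_m)² = 163.3950  ⇒  Var(R_m) = 163.3950 / 5 = 32.6790
β = Cov / Var(R_m) = 56.6710 / 32.6790 = 1.7342
E(R) = R_f + β × MRP = 4.8% + 1.7342 × 8.8% = 20.06%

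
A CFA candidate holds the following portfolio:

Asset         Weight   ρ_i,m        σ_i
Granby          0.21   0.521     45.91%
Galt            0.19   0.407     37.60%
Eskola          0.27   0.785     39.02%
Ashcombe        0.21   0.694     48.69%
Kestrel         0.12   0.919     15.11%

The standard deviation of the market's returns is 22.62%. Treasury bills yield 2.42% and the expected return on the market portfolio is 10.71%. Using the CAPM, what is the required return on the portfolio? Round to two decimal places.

β_Granby = 0.521 × 45.91% / 22.62% = 1.0574
β_Galt = 0.407 × 37.60% / 22.62% = 0.6765
β_Eskola = 0.785 × 39.02% / 22.62% = 1.3541
β_Ashcombe = 0.694 × 48.69% / 22.62% = 1.4938
β_Kestrel = 0.919 × 15.11% / 22.62% = 0.6139
β_P = Σ w_i β_i = 0.21×1.0574 + 0.19×0.6765 + 0.27×1.3541 + 0.21×1.4938 + 0.12×0.6139 = 1.1036
MRP = 10.71% − 2.42% = 8.29%
E(R_P) = R_f + β_P × MRP = 2.42% + 1.1036 × 8.29% = 11.57%

11.57%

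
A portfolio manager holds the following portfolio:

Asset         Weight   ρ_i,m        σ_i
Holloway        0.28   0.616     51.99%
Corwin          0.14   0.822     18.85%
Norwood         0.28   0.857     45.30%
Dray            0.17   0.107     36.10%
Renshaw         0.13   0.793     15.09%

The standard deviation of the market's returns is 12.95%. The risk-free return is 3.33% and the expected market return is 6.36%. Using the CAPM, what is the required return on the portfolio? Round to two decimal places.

9.00%

β_Holloway = 0.616 × 51.99% / 12.95% = 2.4730
β_Corwin = 0.822 × 18.85% / 12.95% = 1.1965
β_Norwood = 0.857 × 45.30% / 12.95% = 2.9978
β_Dray = 0.107 × 36.10% / 12.95% = 0.2983
β_Renshaw = 0.793 × 15.09% / 12.95% = 0.9240
β_P = Σ w_i β_i = 0.28×2.4730 + 0.14×1.1965 + 0.28×2.9978 + 0.17×0.2983 + 0.13×0.9240 = 1.8702
MRP = 6.36% − 3.33% = 3.03%
E(R_P) = R_f + β_P × MRP = 3.33% + 1.8702 × 3.03% = 9.00%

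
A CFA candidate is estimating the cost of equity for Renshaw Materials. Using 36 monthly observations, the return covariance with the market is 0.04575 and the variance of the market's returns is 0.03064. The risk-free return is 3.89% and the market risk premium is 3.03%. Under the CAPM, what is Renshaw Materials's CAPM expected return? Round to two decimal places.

β = Cov(R_i, R_m) / Var(R_m) = 0.04575 / 0.03064 = 1.4931
E(R) = R_f + β × MRP = 3.89% + 1.4931 × 3.03% = 8.41%

8.41%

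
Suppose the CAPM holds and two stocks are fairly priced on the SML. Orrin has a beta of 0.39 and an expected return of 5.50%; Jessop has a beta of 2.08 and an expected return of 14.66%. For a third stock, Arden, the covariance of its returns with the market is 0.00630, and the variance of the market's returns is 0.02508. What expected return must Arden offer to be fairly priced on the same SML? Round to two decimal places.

4.75%

MRP = (14.66% − 5.50%) / (2.08 − 0.39) = 5.4201%
R_f = 5.50% − 0.39 × 5.4201% = 3.3862%
β_Arden = Cov / Var(R_m) = 0.00630 / 0.02508 = 0.2512
E(R_Arden) = R_f + β × MRP = 3.3862% + 0.2512 × 5.4201% = 4.75%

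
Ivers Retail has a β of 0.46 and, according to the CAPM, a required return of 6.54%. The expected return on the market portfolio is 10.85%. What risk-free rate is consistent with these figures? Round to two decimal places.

E(R) = R_f + β(E(R_m) − R_f) = R_f(1 − β) + β·E(R_m)
6.54% = R_f × (1 − 0.46) + 0.46 × 10.85%
6.54% = R_f × 0.54 + 4.9910%
R_f = (6.54% − 4.9910%) / 0.54 = 2.87%

2.87%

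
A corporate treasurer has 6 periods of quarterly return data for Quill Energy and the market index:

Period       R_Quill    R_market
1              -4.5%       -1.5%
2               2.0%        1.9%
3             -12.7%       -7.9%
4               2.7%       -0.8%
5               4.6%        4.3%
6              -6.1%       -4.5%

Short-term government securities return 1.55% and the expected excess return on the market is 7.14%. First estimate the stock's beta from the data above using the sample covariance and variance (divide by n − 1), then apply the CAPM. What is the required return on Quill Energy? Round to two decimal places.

Mean R_i = (-4.5 + 2.0 − 12.7 + 2.7 + 4.6 − 6.1) / 6 = -2.3333%
Mean R_m = (-1.5 + 1.9 − 7.9 − 0.8 + 4.3 − 4.5) / 6 = -1.4167%
Σ(R_i − R̄_i)(R_m − R̄_m) = 136.1167  ⇒  Cov = 136.1167 / 5 = 27.2233
Σ(R_m − R̄_m)² = 95.6083  ⇒  Var(R_m) = 95.6083 / 5 = 19.1217
β = Cov / Var(R_m) = 27.2233 / 19.1217 = 1.4237
E(R) = R_f + β × MRP = 1.55% + 1.4237 × 7.14% = 11.72%

11.72%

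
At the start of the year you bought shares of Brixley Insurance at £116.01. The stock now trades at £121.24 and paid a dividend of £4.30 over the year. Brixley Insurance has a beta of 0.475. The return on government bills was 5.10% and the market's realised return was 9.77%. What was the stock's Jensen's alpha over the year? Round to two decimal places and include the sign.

Realised HPR = (P1 + D1 − P0) / P0 = (121.24 + 4.30 − 116.01) / 116.01 = 9.53 / 116.01 = 8.2148%
MRP = 9.77% − 5.10% = 4.67%
CAPM required = R_f + β·MRP = 5.10% + 0.475 × 4.67% = 7.31825%
α = realised − required = 8.2148% − 7.31825% = +0.90%

+0.90%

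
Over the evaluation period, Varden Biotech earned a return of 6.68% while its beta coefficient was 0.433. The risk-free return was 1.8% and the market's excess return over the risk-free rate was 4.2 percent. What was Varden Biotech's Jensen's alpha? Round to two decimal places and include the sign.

CAPM benchmark = R_f + β(R_m − R_f) = 1.8% + 0.433 × 4.2% = 3.6186%
α = actual − benchmark = 6.68% − 3.6186% = +3.06%

+3.06%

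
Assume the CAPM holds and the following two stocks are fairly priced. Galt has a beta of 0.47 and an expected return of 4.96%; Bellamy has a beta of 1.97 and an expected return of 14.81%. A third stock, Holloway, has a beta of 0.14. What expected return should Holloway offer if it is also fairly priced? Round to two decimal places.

MRP (SML slope) = (14.81% − 4.96%) / (1.97 − 0.47) = 9.85% / 1.50 = 6.5667%
R_f (intercept) = 4.96% − 0.47 × 6.5667% = 1.8737%
E(R_Holloway) = R_f + β × MRP = 1.8737% + 0.14 × 6.5667% = 2.79%

2.79%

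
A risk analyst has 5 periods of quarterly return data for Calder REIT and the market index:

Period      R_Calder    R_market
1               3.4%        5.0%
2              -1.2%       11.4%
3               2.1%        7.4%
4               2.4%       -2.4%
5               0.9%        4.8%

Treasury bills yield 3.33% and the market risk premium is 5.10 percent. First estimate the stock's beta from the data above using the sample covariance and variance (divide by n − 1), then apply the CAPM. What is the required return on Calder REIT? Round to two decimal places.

Mean R_i = (3.4 − 1.2 + 2.1 + 2.4 + 0.9) / 5 = 1.5200%
Mean R_m = (5.0 + 11.4 + 7.4 − 2.4 + 4.8) / 5 = 5.2400%
Σ(R_i − R̄_i)(R_m − R̄_m) = -22.4040  ⇒  Cov = -22.4040 / 4 = -5.6010
Σ(R_m − R̄_m)² = 101.2320  ⇒  Var(R_m) = 101.2320 / 4 = 25.3080
β = Cov / Var(R_m) = -5.6010 / 25.3080 = -0.2213
E(R) = R_f + β × MRP = 3.33% + -0.2213 × 5.10% = 2.20%

2.20%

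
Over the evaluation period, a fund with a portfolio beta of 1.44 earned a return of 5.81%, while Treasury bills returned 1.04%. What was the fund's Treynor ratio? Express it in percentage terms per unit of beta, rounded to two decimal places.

Treynor = (R_P − R_f) / β_P = (5.81% − 1.04%) / 1.4400 = 4.77% / 1.4400 = 3.31%

3.31%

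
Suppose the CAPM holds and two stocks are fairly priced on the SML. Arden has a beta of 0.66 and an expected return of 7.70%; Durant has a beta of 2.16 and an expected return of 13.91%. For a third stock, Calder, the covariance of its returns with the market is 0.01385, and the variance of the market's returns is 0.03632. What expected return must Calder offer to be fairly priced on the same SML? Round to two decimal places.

MRP = (13.91% − 7.70%) / (2.16 − 0.66) = 4.1400%
R_f = 7.70% − 0.66 × 4.1400% = 4.9676%
β_Calder = Cov / Var(R_m) = 0.01385 / 0.03632 = 0.3813
E(R_Calder) = R_f + β × MRP = 4.9676% + 0.3813 × 4.1400% = 6.55%

6.55%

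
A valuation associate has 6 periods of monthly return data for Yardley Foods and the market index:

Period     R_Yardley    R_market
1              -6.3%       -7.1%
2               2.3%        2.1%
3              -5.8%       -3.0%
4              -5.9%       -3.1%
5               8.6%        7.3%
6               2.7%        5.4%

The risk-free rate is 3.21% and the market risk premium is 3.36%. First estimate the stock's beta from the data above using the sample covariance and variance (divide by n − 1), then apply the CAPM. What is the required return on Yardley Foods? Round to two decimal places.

6.75%

Mean R_i = (-6.3 + 2.3 − 5.8 − 5.9 + 8.6 + 2.7) / 6 = -0.7333%
Mean R_m = (-7.1 + 2.1 − 3.0 − 3.1 + 7.3 + 5.4) / 6 = 0.2667%
Σ(R_i − R̄_i)(R_m − R̄_m) = 163.7833  ⇒  Cov = 163.7833 / 5 = 32.7567
Σ(R_m − R̄_m)² = 155.4533  ⇒  Var(R_m) = 155.4533 / 5 = 31.0907
β = Cov / Var(R_m) = 32.7567 / 31.0907 = 1.0536
E(R) = R_f + β × MRP = 3.21% + 1.0536 × 3.36% = 6.75%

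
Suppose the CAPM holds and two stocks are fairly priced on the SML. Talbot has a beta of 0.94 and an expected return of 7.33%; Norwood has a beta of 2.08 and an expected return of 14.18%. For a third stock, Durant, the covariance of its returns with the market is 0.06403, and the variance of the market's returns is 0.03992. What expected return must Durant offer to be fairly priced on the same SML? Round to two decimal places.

MRP = (14.18% − 7.33%) / (2.08 − 0.94) = 6.0088%
R_f = 7.33% − 0.94 × 6.0088% = 1.6817%
β_Durant = Cov / Var(R_m) = 0.06403 / 0.03992 = 1.6040
E(R_Durant) = R_f + β × MRP = 1.6817% + 1.6040 × 6.0088% = 11.32%

11.32%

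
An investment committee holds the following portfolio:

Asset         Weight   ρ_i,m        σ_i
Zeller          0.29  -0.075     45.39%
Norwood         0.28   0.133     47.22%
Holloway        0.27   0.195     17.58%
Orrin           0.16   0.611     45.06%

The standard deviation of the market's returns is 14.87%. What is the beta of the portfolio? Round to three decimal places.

β_Zeller = -0.075 × 45.39% / 14.87% = -0.2289
β_Norwood = 0.133 × 47.22% / 14.87% = 0.4223
β_Holloway = 0.195 × 17.58% / 14.87% = 0.2305
β_Orrin = 0.611 × 45.06% / 14.87% = 1.8515
β_P = Σ w_i β_i = 0.29×-0.2289 + 0.28×0.4223 + 0.27×0.2305 + 0.16×1.8515 = 0.4103

0.410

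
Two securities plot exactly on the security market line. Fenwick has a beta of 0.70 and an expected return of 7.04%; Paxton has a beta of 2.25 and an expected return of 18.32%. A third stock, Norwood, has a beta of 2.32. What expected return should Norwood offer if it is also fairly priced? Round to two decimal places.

MRP (SML slope) = (18.32% − 7.04%) / (2.25 − 0.70) = 11.28% / 1.55 = 7.2774%
R_f (intercept) = 7.04% − 0.70 × 7.2774% = 1.9458%
E(R_Norwood) = R_f + β × MRP = 1.9458% + 2.32 × 7.2774% = 18.83%

18.83%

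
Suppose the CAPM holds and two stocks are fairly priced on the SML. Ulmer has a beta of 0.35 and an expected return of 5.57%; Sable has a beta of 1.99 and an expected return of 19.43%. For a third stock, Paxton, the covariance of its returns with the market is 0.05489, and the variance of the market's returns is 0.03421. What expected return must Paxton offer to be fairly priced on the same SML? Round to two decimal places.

16.17%

MRP = (19.43% − 5.57%) / (1.99 − 0.35) = 8.4512%
R_f = 5.57% − 0.35 × 8.4512% = 2.6121%
β_Paxton = Cov / Var(R_m) = 0.05489 / 0.03421 = 1.6045
E(R_Paxton) = R_f + β × MRP = 2.6121% + 1.6045 × 8.4512% = 16.17%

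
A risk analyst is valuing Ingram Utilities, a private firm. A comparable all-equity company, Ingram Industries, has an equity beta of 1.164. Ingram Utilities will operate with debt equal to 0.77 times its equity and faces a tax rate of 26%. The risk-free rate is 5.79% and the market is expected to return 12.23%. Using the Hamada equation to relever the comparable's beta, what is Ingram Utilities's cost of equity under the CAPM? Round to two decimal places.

β_L = β_U × [1 + (1 − t)(D/E)] = 1.164 × [1 + (1 − 0.26) × 0.77]
    = 1.164 × [1 + 0.74 × 0.77] = 1.164 × 1.5698 = 1.8272
MRP = 12.23% − 5.79% = 6.44%
E(R) = R_f + β_L × MRP = 5.79% + 1.8272 × 6.44% = 17.56%

17.56%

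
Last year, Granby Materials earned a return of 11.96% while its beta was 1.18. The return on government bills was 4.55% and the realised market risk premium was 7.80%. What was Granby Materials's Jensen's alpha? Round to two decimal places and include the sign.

-1.79%

CAPM benchmark = R_f + β(R_m − R_f) = 4.55% + 1.18 × 7.80% = 13.7540%
α = actual − benchmark = 11.96% − 13.7540% = -1.79%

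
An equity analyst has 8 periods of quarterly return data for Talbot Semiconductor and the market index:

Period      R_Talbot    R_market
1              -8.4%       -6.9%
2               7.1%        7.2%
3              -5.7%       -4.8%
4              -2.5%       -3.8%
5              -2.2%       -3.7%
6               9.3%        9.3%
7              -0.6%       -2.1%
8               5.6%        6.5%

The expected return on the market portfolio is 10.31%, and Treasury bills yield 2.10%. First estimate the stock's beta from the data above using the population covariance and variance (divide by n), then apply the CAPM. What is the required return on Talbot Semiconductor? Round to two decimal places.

Mean R_i = (-8.4 + 7.1 − 5.7 − 2.5 − 2.2 + 9.3 − 0.6 + 5.6) / 8 = 0.3250%
Mean R_m = (-6.9 + 7.2 − 4.8 − 3.8 − 3.7 + 9.3 − 2.1 + 6.5) / 8 = 0.2125%
Σ(R_i − R̄_i)(R_m − R̄_m) = 277.6775  ⇒  Cov = 277.6775 / 8 = 34.7097
Σ(R_m − R̄_m)² = 283.4088  ⇒  Var(R_m) = 283.4088 / 8 = 35.4261
β = Cov / Var(R_m) = 34.7097 / 35.4261 = 0.9798
MRP = 10.31% − 2.10% = 8.21%
E(R) = R_f + β × MRP = 2.10% + 0.9798 × 8.21% = 10.14%

10.14%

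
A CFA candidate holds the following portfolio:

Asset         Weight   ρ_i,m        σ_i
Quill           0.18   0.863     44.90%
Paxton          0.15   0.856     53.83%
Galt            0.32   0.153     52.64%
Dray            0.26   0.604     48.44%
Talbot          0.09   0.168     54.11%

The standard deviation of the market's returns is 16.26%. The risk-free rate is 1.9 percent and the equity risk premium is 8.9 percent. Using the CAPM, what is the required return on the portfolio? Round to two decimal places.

15.52%

β_Quill = 0.863 × 44.90% / 16.26% = 2.3831
β_Paxton = 0.856 × 53.83% / 16.26% = 2.8339
β_Galt = 0.153 × 52.64% / 16.26% = 0.4953
β_Dray = 0.604 × 48.44% / 16.26% = 1.7994
β_Talbot = 0.168 × 54.11% / 16.26% = 0.5591
β_P = Σ w_i β_i = 0.18×2.3831 + 0.15×2.8339 + 0.32×0.4953 + 0.26×1.7994 + 0.09×0.5591 = 1.5307
E(R_P) = R_f + β_P × MRP = 1.9% + 1.5307 × 8.9% = 15.52%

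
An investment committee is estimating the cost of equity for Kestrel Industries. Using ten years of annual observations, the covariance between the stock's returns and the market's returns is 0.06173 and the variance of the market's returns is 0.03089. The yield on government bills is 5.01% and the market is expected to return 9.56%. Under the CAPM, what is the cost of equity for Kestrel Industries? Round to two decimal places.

14.10%

β = Cov(R_i, R_m) / Var(R_m) = 0.06173 / 0.03089 = 1.9984
MRP = 9.56% − 5.01% = 4.55%
E(R) = R_f + β × MRP = 5.01% + 1.9984 × 4.55% = 14.10%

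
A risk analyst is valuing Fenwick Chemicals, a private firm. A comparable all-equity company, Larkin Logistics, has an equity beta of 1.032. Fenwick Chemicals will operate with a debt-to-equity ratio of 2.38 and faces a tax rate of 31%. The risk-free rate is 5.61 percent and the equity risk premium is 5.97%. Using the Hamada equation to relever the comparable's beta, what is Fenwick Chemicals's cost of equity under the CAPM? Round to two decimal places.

β_L = β_U × [1 + (1 − t)(D/E)] = 1.032 × [1 + (1 − 0.31) × 2.38]
    = 1.032 × [1 + 0.69 × 2.38] = 1.032 × 2.6422 = 2.7268
E(R) = R_f + β_L × MRP = 5.61% + 2.7268 × 5.97% = 21.89%

21.89%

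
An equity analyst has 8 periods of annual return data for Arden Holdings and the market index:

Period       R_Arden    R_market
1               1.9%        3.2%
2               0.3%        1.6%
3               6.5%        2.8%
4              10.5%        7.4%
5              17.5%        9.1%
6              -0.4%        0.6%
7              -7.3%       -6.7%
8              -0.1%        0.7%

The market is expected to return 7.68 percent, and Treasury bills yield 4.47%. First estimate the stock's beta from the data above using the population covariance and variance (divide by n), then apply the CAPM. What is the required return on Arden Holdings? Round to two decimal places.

Mean R_i = (1.9 + 0.3 + 6.5 + 10.5 + 17.5 − 0.4 − 7.3 − 0.1) / 8 = 3.6125%
Mean R_m = (3.2 + 1.6 + 2.8 + 7.4 + 9.1 + 0.6 − 6.7 + 0.7) / 8 = 2.3375%
Σ(R_i − R̄_i)(R_m − R̄_m) = 242.7563  ⇒  Cov = 242.7563 / 8 = 30.3445
Σ(R_m − R̄_m)² = 160.2388  ⇒  Var(R_m) = 160.2388 / 8 = 20.0299
β = Cov / Var(R_m) = 30.3445 / 20.0299 = 1.5150
MRP = 7.68% − 4.47% = 3.21%
E(R) = R_f + β × MRP = 4.47% + 1.5150 × 3.21% = 9.33%

9.33%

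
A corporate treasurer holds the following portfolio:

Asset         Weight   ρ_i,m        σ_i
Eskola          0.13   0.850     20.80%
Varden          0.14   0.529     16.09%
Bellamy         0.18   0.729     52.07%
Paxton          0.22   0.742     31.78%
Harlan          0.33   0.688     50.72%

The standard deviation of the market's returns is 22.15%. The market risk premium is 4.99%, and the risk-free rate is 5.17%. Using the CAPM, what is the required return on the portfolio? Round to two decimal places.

11.26%

β_Eskola = 0.850 × 20.80% / 22.15% = 0.7982
β_Varden = 0.529 × 16.09% / 22.15% = 0.3843
β_Bellamy = 0.729 × 52.07% / 22.15% = 1.7137
β_Paxton = 0.742 × 31.78% / 22.15% = 1.0646
β_Harlan = 0.688 × 50.72% / 22.15% = 1.5754
β_P = Σ w_i β_i = 0.13×0.7982 + 0.14×0.3843 + 0.18×1.7137 + 0.22×1.0646 + 0.33×1.5754 = 1.2201
E(R_P) = R_f + β_P × MRP = 5.17% + 1.2201 × 4.99% = 11.26%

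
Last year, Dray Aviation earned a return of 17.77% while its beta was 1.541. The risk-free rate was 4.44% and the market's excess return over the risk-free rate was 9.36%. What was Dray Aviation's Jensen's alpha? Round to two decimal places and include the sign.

CAPM benchmark = R_f + β(R_m − R_f) = 4.44% + 1.541 × 9.36% = 18.86376%
α = actual − benchmark = 17.77% − 18.86376% = -1.09%

-1.09%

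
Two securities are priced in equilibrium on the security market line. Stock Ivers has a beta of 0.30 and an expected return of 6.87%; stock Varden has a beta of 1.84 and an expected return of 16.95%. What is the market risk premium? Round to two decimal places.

Both satisfy E(R) = R_f + β·MRP, so the slope of the SML is
MRP = (16.95% − 6.87%) / (1.84 − 0.30) = 10.08% / 1.54 = 6.5455%

6.55%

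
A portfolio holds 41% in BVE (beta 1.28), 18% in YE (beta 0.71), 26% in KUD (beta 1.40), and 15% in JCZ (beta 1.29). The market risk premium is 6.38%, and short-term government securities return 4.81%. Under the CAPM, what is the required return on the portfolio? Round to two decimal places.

β_P = Σ w_i β_i = 0.41×1.28 + 0.18×0.71 + 0.26×1.40 + 0.15×1.29 = 1.2101
E(R_P) = R_f + β_P × MRP = 4.81% + 1.2101 × 6.38% = 12.53%

12.53%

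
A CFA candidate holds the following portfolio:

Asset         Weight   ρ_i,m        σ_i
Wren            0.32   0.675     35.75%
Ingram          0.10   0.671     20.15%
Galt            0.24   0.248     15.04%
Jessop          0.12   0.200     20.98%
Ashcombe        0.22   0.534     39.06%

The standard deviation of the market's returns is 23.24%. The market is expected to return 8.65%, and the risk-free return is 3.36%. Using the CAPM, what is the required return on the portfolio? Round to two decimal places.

β_Wren = 0.675 × 35.75% / 23.24% = 1.0383
β_Ingram = 0.671 × 20.15% / 23.24% = 0.5818
β_Galt = 0.248 × 15.04% / 23.24% = 0.1605
β_Jessop = 0.200 × 20.98% / 23.24% = 0.1806
β_Ashcombe = 0.534 × 39.06% / 23.24% = 0.8975
β_P = Σ w_i β_i = 0.32×1.0383 + 0.10×0.5818 + 0.24×0.1605 + 0.12×0.1806 + 0.22×0.8975 = 0.6481
MRP = 8.65% − 3.36% = 5.29%
E(R_P) = R_f + β_P × MRP = 3.36% + 0.6481 × 5.29% = 6.79%

6.79%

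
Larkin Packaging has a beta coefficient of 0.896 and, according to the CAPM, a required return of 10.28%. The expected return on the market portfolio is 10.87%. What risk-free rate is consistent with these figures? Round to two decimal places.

E(R) = R_f + β(E(R_m) − R_f) = R_f(1 − β) + β·E(R_m)
10.28% = R_f × (1 − 0.896) + 0.896 × 10.87%
10.28% = R_f × 0.104 + 9.73952%
R_f = (10.28% − 9.73952%) / 0.104 = 5.20%

5.20%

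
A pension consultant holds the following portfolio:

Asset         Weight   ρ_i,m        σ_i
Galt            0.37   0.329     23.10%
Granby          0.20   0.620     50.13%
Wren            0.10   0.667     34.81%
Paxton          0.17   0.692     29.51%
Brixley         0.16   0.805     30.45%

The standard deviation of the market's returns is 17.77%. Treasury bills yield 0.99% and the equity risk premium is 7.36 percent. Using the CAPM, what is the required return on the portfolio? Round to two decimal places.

8.75%

β_Galt = 0.329 × 23.10% / 17.77% = 0.4277
β_Granby = 0.620 × 50.13% / 17.77% = 1.7490
β_Wren = 0.667 × 34.81% / 17.77% = 1.3066
β_Paxton = 0.692 × 29.51% / 17.77% = 1.1492
β_Brixley = 0.805 × 30.45% / 17.77% = 1.3794
β_P = Σ w_i β_i = 0.37×0.4277 + 0.20×1.7490 + 0.10×1.3066 + 0.17×1.1492 + 0.16×1.3794 = 1.0548
E(R_P) = R_f + β_P × MRP = 0.99% + 1.0548 × 7.36% = 8.75%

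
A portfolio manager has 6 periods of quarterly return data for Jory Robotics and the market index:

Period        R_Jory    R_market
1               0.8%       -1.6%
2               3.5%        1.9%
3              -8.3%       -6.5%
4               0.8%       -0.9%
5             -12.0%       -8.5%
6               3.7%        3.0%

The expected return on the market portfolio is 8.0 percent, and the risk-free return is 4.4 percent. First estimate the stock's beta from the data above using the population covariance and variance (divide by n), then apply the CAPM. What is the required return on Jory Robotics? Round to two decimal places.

9.51%

Mean R_i = (0.8 + 3.5 − 8.3 + 0.8 − 12.0 + 3.7) / 6 = -1.9167%
Mean R_m = (-1.6 + 1.9 − 6.5 − 0.9 − 8.5 + 3.0) / 6 = -2.1000%
Σ(R_i − R̄_i)(R_m − R̄_m) = 147.5500  ⇒  Cov = 147.5500 / 6 = 24.5917
Σ(R_m − R̄_m)² = 104.0200  ⇒  Var(R_m) = 104.0200 / 6 = 17.3367
β = Cov / Var(R_m) = 24.5917 / 17.3367 = 1.4185
MRP = 8.0% − 4.4% = 3.60%
E(R) = R_f + β × MRP = 4.4% + 1.4185 × 3.6% = 9.51%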